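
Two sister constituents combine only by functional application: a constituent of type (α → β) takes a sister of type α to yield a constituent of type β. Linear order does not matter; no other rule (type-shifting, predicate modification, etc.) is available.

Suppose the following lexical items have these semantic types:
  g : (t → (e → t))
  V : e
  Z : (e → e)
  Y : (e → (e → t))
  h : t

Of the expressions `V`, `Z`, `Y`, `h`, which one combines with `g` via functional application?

h

V : e — g needs t; V needs nothing (atomic); neither fits.
Z : (e → e) — g needs t; Z needs e; neither fits.
Y : (e → (e → t)) — g needs t; Y needs e; neither fits.
h — combines: g : (t → (e → t)) takes h : t as argument, giving (e → t).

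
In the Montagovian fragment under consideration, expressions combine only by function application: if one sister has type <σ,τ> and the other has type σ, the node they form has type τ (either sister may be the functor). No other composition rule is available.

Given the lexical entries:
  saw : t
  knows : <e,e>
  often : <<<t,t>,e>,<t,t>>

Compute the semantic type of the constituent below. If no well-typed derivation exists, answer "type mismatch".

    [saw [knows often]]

type mismatch

At [knows often]: neither <e,e> nor <<<t,t>,e>,<t,t>> can take the other as argument; the node is ill-typed.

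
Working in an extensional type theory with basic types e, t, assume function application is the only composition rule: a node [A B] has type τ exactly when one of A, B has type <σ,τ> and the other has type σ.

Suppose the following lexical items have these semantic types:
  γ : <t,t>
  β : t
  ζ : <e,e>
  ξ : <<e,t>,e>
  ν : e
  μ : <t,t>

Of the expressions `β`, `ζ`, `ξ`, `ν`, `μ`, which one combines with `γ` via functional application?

β — combines: γ : <t,t> takes β : t as argument, giving t.
ζ : <e,e> — neither side's domain matches the other.
ξ : <<e,t>,e> — neither side's domain matches the other.
ν : e — neither side's domain matches the other.
μ : <t,t> — neither side's domain matches the other.

β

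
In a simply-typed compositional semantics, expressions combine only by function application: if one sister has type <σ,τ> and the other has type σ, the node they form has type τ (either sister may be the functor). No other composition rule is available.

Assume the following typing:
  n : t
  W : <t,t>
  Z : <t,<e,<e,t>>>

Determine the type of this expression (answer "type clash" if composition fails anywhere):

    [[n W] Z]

At [n W], W : <t,t> takes n : t, giving t.
At [[n W] Z], Z : <t,<e,<e,t>>> takes [n W] : t, giving <e,<e,t>>.

<e,<e,t>>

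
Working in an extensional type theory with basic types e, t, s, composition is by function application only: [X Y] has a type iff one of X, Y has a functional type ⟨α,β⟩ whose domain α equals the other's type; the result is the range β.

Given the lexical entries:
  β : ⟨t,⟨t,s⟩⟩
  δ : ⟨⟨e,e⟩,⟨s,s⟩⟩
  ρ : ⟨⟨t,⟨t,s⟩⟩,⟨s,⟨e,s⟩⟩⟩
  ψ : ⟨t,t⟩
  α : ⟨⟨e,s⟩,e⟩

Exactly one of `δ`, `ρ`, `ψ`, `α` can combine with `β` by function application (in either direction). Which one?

δ : ⟨⟨e,e⟩,⟨s,s⟩⟩ — does not combine with β.
ρ — combines: ρ : ⟨⟨t,⟨t,s⟩⟩,⟨s,⟨e,s⟩⟩⟩ takes β : ⟨t,⟨t,s⟩⟩ as argument, giving ⟨s,⟨e,s⟩⟩.
ψ : ⟨t,t⟩ — does not combine with β.
α : ⟨⟨e,s⟩,e⟩ — does not combine with β.

ρ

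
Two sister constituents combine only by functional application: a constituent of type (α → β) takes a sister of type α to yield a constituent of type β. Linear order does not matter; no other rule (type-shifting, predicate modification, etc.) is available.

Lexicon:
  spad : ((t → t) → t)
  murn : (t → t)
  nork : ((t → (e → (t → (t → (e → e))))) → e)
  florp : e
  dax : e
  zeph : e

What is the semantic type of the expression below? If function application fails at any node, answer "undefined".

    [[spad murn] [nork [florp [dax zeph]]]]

undefined

[spad murn]: ((t → t) → t) applied to (t → t) yields t.
[dax zeph]: e and e cannot combine by function application — type clash.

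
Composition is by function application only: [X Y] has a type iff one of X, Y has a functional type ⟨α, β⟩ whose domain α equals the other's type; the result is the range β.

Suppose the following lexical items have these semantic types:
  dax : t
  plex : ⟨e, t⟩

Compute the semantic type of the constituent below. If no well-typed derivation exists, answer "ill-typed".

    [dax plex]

At [dax plex]: neither t nor ⟨e, t⟩ can take the other as argument; the node is ill-typed.

ill-typed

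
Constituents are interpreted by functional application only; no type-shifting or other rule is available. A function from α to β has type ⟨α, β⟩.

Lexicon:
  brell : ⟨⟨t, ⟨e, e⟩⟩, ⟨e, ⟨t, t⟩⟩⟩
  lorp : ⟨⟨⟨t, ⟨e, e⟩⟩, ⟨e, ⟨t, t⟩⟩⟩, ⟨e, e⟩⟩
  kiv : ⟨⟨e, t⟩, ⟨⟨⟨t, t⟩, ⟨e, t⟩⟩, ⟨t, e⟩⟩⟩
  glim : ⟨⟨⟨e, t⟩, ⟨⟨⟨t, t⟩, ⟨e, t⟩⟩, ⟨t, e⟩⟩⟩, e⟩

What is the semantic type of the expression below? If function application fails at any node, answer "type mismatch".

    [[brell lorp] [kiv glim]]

At [brell lorp], lorp : ⟨⟨⟨t, ⟨e, e⟩⟩, ⟨e, ⟨t, t⟩⟩⟩, ⟨e, e⟩⟩ takes brell : ⟨⟨t, ⟨e, e⟩⟩, ⟨e, ⟨t, t⟩⟩⟩, giving ⟨e, e⟩.
At [kiv glim], glim : ⟨⟨⟨e, t⟩, ⟨⟨⟨t, t⟩, ⟨e, t⟩⟩, ⟨t, e⟩⟩⟩, e⟩ takes kiv : ⟨⟨e, t⟩, ⟨⟨⟨t, t⟩, ⟨e, t⟩⟩, ⟨t, e⟩⟩⟩, giving e.
At [[brell lorp] [kiv glim]], [brell lorp] : ⟨e, e⟩ takes [kiv glim] : e, giving e.

e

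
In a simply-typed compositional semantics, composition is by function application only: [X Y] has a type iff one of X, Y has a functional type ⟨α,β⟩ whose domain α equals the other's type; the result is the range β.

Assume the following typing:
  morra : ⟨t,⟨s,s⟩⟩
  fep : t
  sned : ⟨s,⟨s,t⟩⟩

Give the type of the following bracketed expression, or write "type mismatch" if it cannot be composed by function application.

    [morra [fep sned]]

type mismatch

At [fep sned]: neither t nor ⟨s,⟨s,t⟩⟩ can take the other as argument; the node is ill-typed.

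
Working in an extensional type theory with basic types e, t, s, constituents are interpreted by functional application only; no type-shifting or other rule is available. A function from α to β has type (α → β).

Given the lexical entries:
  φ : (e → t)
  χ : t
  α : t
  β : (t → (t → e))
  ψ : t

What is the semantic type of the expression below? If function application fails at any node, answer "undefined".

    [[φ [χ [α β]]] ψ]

undefined

[α β]: functor β : (t → (t → e)), argument α : t; result (t → e).
[χ [α β]]: functor [α β] : (t → e), argument χ : t; result e.
[φ [χ [α β]]]: functor φ : (e → t), argument [χ [α β]] : e; result t.
[[φ [χ [α β]]] ψ]: t and t cannot combine by function application — type clash.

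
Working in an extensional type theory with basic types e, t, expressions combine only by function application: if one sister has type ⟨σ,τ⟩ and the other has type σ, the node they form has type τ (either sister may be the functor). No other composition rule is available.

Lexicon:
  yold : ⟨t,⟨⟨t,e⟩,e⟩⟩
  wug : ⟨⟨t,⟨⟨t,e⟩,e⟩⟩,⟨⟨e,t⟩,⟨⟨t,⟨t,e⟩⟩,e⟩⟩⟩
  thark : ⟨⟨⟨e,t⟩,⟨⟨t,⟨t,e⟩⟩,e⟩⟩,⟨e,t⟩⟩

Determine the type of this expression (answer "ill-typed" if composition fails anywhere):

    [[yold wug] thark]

[yold wug]: functor wug : ⟨⟨t,⟨⟨t,e⟩,e⟩⟩,⟨⟨e,t⟩,⟨⟨t,⟨t,e⟩⟩,e⟩⟩⟩, argument yold : ⟨t,⟨⟨t,e⟩,e⟩⟩; result ⟨⟨e,t⟩,⟨⟨t,⟨t,e⟩⟩,e⟩⟩.
[[yold wug] thark]: functor thark : ⟨⟨⟨e,t⟩,⟨⟨t,⟨t,e⟩⟩,e⟩⟩,⟨e,t⟩⟩, argument [yold wug] : ⟨⟨e,t⟩,⟨⟨t,⟨t,e⟩⟩,e⟩⟩; result ⟨e,t⟩.

⟨e,t⟩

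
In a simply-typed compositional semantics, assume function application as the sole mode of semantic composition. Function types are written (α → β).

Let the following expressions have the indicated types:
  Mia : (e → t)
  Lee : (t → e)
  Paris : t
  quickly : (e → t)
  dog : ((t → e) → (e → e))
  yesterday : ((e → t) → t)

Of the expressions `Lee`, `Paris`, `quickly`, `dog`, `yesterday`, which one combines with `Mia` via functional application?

yesterday

Lee : (t → e) — no; Mia wants e, and Lee wants t.
Paris : t — no; Mia wants e, and Paris wants nothing (atomic).
quickly : (e → t) — no; Mia wants e, and quickly wants e.
dog : ((t → e) → (e → e)) — no; Mia wants e, and dog wants (t → e).
yesterday — combines: yesterday : ((e → t) → t) takes Mia : (e → t) as argument, giving t.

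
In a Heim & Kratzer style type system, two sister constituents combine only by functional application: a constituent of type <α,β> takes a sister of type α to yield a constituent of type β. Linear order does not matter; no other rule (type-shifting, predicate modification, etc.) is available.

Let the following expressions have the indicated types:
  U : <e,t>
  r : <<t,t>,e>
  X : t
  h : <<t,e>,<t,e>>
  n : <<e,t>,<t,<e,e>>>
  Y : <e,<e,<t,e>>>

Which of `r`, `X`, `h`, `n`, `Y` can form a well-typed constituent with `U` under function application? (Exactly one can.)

r : <<t,t>,e> — neither side's domain matches the other.
X : t — neither side's domain matches the other.
h : <<t,e>,<t,e>> — neither side's domain matches the other.
n — combines: n : <<e,t>,<t,<e,e>>> takes U : <e,t> as argument, giving <t,<e,e>>.
Y : <e,<e,<t,e>>> — neither side's domain matches the other.

n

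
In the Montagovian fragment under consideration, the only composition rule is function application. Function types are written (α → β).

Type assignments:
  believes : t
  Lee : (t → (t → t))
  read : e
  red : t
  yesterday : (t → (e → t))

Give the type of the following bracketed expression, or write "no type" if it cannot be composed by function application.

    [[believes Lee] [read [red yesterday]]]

t

[believes Lee] — Lee of type (t → (t → t)) combines with believes of type t: type (t → t).
[red yesterday] — yesterday of type (t → (e → t)) combines with red of type t: type (e → t).
[read [red yesterday]] — [red yesterday] of type (e → t) combines with read of type e: type t.
[[believes Lee] [read [red yesterday]]] — [believes Lee] of type (t → t) combines with [read [red yesterday]] of type t: type t.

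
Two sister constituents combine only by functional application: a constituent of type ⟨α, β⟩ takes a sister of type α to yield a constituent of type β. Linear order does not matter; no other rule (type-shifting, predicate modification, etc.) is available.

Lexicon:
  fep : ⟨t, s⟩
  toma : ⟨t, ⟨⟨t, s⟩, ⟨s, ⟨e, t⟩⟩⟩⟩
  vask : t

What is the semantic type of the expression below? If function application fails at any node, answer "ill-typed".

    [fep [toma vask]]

⟨s, ⟨e, t⟩⟩

[toma vask] — toma of type ⟨t, ⟨⟨t, s⟩, ⟨s, ⟨e, t⟩⟩⟩⟩ combines with vask of type t: type ⟨⟨t, s⟩, ⟨s, ⟨e, t⟩⟩⟩.
[fep [toma vask]] — [toma vask] of type ⟨⟨t, s⟩, ⟨s, ⟨e, t⟩⟩⟩ combines with fep of type ⟨t, s⟩: type ⟨s, ⟨e, t⟩⟩.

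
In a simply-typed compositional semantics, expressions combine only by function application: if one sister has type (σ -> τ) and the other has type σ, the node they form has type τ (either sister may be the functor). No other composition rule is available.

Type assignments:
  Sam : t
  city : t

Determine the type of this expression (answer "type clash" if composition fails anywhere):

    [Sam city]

[Sam city]: t with t — neither is a function whose domain matches the other; composition fails here.

type clash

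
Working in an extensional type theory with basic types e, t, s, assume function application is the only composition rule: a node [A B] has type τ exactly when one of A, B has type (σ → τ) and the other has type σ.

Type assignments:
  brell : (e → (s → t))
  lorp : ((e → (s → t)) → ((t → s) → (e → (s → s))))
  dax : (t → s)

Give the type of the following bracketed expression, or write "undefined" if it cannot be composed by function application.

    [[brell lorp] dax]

At [brell lorp], lorp : ((e → (s → t)) → ((t → s) → (e → (s → s)))) takes brell : (e → (s → t)), giving ((t → s) → (e → (s → s))).
At [[brell lorp] dax], [brell lorp] : ((t → s) → (e → (s → s))) takes dax : (t → s), giving (e → (s → s)).

(e → (s → s))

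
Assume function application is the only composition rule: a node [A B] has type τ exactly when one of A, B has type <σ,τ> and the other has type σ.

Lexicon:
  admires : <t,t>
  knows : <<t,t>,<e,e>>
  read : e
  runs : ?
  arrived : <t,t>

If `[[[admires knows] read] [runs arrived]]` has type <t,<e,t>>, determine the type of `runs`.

For [[[admires knows] read] [runs arrived]] to have type <t,<e,t>> with [[admires knows] read] of type e, [runs arrived] must be the function: [runs arrived] : <e,<t,<e,t>>>.
For [runs arrived] to have type <e,<t,<e,t>>> with arrived of type <t,t>, runs must be the function: runs : <<t,t>,<e,<t,<e,t>>>>.

<<t,t>,<e,<t,<e,t>>>>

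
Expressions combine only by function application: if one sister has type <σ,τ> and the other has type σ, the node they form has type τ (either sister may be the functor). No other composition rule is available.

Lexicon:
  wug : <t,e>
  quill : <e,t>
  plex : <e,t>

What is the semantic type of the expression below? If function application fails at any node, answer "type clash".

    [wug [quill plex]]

type clash

[quill plex]: <e,t> and <e,t> cannot combine by function application — type clash.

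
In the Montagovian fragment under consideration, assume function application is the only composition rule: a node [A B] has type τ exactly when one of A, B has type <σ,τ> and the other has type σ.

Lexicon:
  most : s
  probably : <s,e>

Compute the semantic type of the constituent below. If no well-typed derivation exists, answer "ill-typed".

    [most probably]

[most probably]: probably is <s,e>, most is s; result e.

e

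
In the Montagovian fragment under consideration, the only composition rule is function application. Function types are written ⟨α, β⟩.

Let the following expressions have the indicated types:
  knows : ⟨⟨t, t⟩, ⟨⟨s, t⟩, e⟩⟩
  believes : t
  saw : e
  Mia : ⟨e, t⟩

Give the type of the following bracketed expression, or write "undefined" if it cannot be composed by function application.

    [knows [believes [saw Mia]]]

undefined

[saw Mia]: functor Mia : ⟨e, t⟩, argument saw : e; result t.
[believes [saw Mia]]: t with t — neither is a function whose domain matches the other; composition fails here.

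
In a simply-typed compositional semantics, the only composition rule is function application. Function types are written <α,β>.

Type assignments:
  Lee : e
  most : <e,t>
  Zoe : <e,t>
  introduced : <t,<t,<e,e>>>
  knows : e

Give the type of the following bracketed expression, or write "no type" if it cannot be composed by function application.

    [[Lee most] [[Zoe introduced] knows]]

[Lee most]: <e,t> applied to e yields t.
[Zoe introduced]: <e,t> with <t,<t,<e,e>>> — neither is a function whose domain matches the other; composition fails here.

no type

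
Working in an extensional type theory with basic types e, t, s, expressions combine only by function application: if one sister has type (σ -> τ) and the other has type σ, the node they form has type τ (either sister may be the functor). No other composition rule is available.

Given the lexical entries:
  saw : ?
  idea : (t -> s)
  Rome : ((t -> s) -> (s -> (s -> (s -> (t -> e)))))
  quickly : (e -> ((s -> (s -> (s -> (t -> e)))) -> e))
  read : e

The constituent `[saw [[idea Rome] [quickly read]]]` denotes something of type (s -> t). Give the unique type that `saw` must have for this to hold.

(e -> (s -> t))

[saw [[idea Rome] [quickly read]]] is required to be (s -> t). [[idea Rome] [quickly read]] : e cannot yield (s -> t) as functor, so saw : (e -> (s -> t)).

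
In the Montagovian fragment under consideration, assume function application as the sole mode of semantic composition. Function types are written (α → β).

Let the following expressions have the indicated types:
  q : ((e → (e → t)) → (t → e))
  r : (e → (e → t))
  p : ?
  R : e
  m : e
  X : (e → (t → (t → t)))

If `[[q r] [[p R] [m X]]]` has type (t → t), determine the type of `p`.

At [[q r] [[p R] [m X]]] (required: (t → t)): [q r] is (t → e), which is not a function with range (t → t); hence [[p R] [m X]] is the functor — type ((t → e) → (t → t)).
At [[p R] [m X]] (required: ((t → e) → (t → t))): [m X] is (t → (t → t)), which is not a function with range ((t → e) → (t → t)); hence [p R] is the functor — type ((t → (t → t)) → ((t → e) → (t → t))).
At [p R] (required: ((t → (t → t)) → ((t → e) → (t → t)))): R is e, which is not a function with range ((t → (t → t)) → ((t → e) → (t → t))); hence p is the functor — type (e → ((t → (t → t)) → ((t → e) → (t → t)))).

(e → ((t → (t → t)) → ((t → e) → (t → t))))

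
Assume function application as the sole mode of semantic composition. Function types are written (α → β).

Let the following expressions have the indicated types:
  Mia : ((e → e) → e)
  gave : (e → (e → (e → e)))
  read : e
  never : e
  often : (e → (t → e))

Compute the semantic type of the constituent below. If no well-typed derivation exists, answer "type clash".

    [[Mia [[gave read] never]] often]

[gave read]: (e → (e → (e → e))) applied to e yields (e → (e → e)).
[[gave read] never]: (e → (e → e)) applied to e yields (e → e).
[Mia [[gave read] never]]: ((e → e) → e) applied to (e → e) yields e.
[[Mia [[gave read] never]] often]: (e → (t → e)) applied to e yields (t → e).

(t → e)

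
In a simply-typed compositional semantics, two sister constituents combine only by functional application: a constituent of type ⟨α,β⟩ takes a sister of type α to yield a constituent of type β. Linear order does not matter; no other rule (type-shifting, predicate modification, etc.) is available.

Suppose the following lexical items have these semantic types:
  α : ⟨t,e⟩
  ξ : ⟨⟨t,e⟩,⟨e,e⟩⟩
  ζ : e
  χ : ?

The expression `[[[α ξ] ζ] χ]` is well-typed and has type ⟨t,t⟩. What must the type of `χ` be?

⟨e,⟨t,t⟩⟩

[[[α ξ] ζ] χ] is required to be ⟨t,t⟩. [[α ξ] ζ] : e cannot yield ⟨t,t⟩ as functor, so χ : ⟨e,⟨t,t⟩⟩.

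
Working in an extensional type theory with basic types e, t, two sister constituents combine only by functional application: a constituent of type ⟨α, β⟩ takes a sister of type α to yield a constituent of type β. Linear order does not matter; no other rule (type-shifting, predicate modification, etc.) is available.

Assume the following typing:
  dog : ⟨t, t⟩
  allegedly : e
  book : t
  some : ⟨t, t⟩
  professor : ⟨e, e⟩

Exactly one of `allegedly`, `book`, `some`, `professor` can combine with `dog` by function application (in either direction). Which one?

book

allegedly : e — no; dog wants t, and allegedly wants nothing (atomic).
book — combines: dog : ⟨t, t⟩ takes book : t as argument, giving t.
some : ⟨t, t⟩ — no; dog wants t, and some wants t.
professor : ⟨e, e⟩ — no; dog wants t, and professor wants e.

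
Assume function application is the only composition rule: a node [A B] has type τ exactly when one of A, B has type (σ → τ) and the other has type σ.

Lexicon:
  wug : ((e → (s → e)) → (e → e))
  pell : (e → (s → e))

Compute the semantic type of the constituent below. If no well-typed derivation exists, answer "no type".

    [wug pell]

[wug pell]: functor wug : ((e → (s → e)) → (e → e)), argument pell : (e → (s → e)); result (e → e).

(e → e)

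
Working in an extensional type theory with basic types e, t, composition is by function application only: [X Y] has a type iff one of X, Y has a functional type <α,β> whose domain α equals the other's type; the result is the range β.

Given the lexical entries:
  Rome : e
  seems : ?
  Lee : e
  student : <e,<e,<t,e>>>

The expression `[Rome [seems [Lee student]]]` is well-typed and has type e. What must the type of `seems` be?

For [Rome [seems [Lee student]]] to have type e with Rome of type e, [seems [Lee student]] must be the function: [seems [Lee student]] : <e,e>.
For [seems [Lee student]] to have type <e,e> with [Lee student] of type <e,<t,e>>, seems must be the function: seems : <<e,<t,e>>,<e,e>>.

<<e,<t,e>>,<e,e>>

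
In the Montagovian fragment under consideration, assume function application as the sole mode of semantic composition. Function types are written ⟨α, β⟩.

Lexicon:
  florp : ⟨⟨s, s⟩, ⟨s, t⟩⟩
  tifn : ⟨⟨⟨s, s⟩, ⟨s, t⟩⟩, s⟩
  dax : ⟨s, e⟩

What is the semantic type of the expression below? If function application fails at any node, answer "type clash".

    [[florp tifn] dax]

[florp tifn] — tifn of type ⟨⟨⟨s, s⟩, ⟨s, t⟩⟩, s⟩ combines with florp of type ⟨⟨s, s⟩, ⟨s, t⟩⟩: type s.
[[florp tifn] dax] — dax of type ⟨s, e⟩ combines with [florp tifn] of type s: type e.

e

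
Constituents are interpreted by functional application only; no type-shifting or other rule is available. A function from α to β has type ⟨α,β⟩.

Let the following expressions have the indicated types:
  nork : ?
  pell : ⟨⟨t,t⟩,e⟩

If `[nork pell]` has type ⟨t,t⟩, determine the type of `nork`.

⟨⟨⟨t,t⟩,e⟩,⟨t,t⟩⟩

[nork pell] is required to be ⟨t,t⟩. pell : ⟨⟨t,t⟩,e⟩ cannot yield ⟨t,t⟩ as functor, so nork : ⟨⟨⟨t,t⟩,e⟩,⟨t,t⟩⟩.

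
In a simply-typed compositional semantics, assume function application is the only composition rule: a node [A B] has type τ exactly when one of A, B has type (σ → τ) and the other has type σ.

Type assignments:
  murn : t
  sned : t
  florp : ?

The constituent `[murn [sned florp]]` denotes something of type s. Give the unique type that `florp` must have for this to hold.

(t → (t → s))

[murn [sned florp]] must have type s. The sister murn has type t; that is not a function onto s, so [sned florp] must be the functor, of type (t → s).
[sned florp] must have type (t → s). The sister sned has type t; that is not a function onto (t → s), so florp must be the functor, of type (t → (t → s)).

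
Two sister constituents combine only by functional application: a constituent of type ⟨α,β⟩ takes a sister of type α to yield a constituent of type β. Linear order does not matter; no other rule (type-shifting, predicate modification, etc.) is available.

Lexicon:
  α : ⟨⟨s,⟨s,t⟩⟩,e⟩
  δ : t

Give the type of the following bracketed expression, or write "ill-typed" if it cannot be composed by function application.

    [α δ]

[α δ]: ⟨⟨s,⟨s,t⟩⟩,e⟩ with t — neither is a function whose domain matches the other; composition fails here.

ill-typed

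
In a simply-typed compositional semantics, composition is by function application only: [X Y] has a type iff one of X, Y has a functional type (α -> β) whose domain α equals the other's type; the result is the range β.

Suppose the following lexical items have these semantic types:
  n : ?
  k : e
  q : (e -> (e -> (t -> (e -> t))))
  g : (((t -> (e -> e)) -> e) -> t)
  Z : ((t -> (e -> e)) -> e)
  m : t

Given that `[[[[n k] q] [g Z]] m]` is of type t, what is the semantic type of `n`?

For [[[[n k] q] [g Z]] m] to have type t with m of type t, [[[n k] q] [g Z]] must be the function: [[[n k] q] [g Z]] : (t -> t).
For [[[n k] q] [g Z]] to have type (t -> t) with [g Z] of type t, [[n k] q] must be the function: [[n k] q] : (t -> (t -> t)).
For [[n k] q] to have type (t -> (t -> t)) with q of type (e -> (e -> (t -> (e -> t)))), [n k] must be the function: [n k] : ((e -> (e -> (t -> (e -> t)))) -> (t -> (t -> t))).
For [n k] to have type ((e -> (e -> (t -> (e -> t)))) -> (t -> (t -> t))) with k of type e, n must be the function: n : (e -> ((e -> (e -> (t -> (e -> t)))) -> (t -> (t -> t)))).

(e -> ((e -> (e -> (t -> (e -> t)))) -> (t -> (t -> t))))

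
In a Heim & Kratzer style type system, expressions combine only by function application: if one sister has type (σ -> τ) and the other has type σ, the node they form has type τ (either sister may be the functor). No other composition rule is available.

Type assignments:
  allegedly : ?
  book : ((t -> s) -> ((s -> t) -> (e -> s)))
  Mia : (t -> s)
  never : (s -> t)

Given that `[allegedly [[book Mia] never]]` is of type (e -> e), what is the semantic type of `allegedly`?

((e -> s) -> (e -> e))

[allegedly [[book Mia] never]] is required to be (e -> e). [[book Mia] never] : (e -> s) cannot yield (e -> e) as functor, so allegedly : ((e -> s) -> (e -> e)).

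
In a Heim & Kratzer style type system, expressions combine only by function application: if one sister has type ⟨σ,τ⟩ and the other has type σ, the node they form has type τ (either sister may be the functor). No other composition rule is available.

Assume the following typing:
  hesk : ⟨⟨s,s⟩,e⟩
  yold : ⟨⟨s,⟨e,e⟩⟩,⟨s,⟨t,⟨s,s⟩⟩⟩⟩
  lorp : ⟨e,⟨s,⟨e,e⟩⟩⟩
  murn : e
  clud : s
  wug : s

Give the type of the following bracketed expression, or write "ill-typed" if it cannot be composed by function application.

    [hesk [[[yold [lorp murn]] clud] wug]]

At [lorp murn], lorp : ⟨e,⟨s,⟨e,e⟩⟩⟩ takes murn : e, giving ⟨s,⟨e,e⟩⟩.
At [yold [lorp murn]], yold : ⟨⟨s,⟨e,e⟩⟩,⟨s,⟨t,⟨s,s⟩⟩⟩⟩ takes [lorp murn] : ⟨s,⟨e,e⟩⟩, giving ⟨s,⟨t,⟨s,s⟩⟩⟩.
At [[yold [lorp murn]] clud], [yold [lorp murn]] : ⟨s,⟨t,⟨s,s⟩⟩⟩ takes clud : s, giving ⟨t,⟨s,s⟩⟩.
At [[[yold [lorp murn]] clud] wug]: neither ⟨t,⟨s,s⟩⟩ nor s can take the other as argument; the node is ill-typed.

ill-typed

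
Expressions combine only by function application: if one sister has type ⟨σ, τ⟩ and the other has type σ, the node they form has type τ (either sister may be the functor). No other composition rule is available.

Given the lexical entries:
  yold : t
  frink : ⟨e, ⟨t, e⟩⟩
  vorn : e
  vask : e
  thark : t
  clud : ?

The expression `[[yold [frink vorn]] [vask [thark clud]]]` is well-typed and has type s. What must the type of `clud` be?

⟨t, ⟨e, ⟨e, s⟩⟩⟩

For [[yold [frink vorn]] [vask [thark clud]]] to have type s with [yold [frink vorn]] of type e, [vask [thark clud]] must be the function: [vask [thark clud]] : ⟨e, s⟩.
For [vask [thark clud]] to have type ⟨e, s⟩ with vask of type e, [thark clud] must be the function: [thark clud] : ⟨e, ⟨e, s⟩⟩.
For [thark clud] to have type ⟨e, ⟨e, s⟩⟩ with thark of type t, clud must be the function: clud : ⟨t, ⟨e, ⟨e, s⟩⟩⟩.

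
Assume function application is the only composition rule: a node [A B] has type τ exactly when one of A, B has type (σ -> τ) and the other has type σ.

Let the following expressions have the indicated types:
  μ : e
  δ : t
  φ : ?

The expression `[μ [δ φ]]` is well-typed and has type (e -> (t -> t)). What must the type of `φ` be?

[μ [δ φ]] must have type (e -> (t -> t)). The sister μ has type e; that is not a function onto (e -> (t -> t)), so [δ φ] must be the functor, of type (e -> (e -> (t -> t))).
[δ φ] must have type (e -> (e -> (t -> t))). The sister δ has type t; that is not a function onto (e -> (e -> (t -> t))), so φ must be the functor, of type (t -> (e -> (e -> (t -> t)))).

(t -> (e -> (e -> (t -> t))))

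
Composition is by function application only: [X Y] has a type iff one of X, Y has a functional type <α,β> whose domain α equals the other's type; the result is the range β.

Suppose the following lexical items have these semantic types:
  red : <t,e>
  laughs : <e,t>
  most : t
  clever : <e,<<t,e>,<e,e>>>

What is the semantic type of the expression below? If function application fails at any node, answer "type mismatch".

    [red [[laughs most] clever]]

type mismatch

[laughs most]: <e,t> with t — neither is a function whose domain matches the other; composition fails here.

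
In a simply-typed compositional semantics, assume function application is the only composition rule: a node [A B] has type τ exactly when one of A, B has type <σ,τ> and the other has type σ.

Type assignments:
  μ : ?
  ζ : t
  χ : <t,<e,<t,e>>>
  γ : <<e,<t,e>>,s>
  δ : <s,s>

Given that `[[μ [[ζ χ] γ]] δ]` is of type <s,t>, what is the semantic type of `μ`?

<s,<<s,s>,<s,t>>>

For [[μ [[ζ χ] γ]] δ] to have type <s,t> with δ of type <s,s>, [μ [[ζ χ] γ]] must be the function: [μ [[ζ χ] γ]] : <<s,s>,<s,t>>.
For [μ [[ζ χ] γ]] to have type <<s,s>,<s,t>> with [[ζ χ] γ] of type s, μ must be the function: μ : <s,<<s,s>,<s,t>>>.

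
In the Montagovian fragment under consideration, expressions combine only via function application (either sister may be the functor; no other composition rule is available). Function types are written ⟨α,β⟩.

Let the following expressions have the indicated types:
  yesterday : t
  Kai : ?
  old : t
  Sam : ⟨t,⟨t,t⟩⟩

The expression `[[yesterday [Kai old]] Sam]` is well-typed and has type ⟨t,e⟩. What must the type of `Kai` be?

⟨t,⟨t,⟨⟨t,⟨t,t⟩⟩,⟨t,e⟩⟩⟩⟩

[[yesterday [Kai old]] Sam] must have type ⟨t,e⟩. The sister Sam has type ⟨t,⟨t,t⟩⟩; that is not a function onto ⟨t,e⟩, so [yesterday [Kai old]] must be the functor, of type ⟨⟨t,⟨t,t⟩⟩,⟨t,e⟩⟩.
[yesterday [Kai old]] must have type ⟨⟨t,⟨t,t⟩⟩,⟨t,e⟩⟩. The sister yesterday has type t; that is not a function onto ⟨⟨t,⟨t,t⟩⟩,⟨t,e⟩⟩, so [Kai old] must be the functor, of type ⟨t,⟨⟨t,⟨t,t⟩⟩,⟨t,e⟩⟩⟩.
[Kai old] must have type ⟨t,⟨⟨t,⟨t,t⟩⟩,⟨t,e⟩⟩⟩. The sister old has type t; that is not a function onto ⟨t,⟨⟨t,⟨t,t⟩⟩,⟨t,e⟩⟩⟩, so Kai must be the functor, of type ⟨t,⟨t,⟨⟨t,⟨t,t⟩⟩,⟨t,e⟩⟩⟩⟩.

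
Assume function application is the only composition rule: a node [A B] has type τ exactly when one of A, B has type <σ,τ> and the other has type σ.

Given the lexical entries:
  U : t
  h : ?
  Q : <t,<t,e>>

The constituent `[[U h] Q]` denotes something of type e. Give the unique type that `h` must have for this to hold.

<t,<<t,<t,e>>,e>>

[[U h] Q] is required to be e. Q : <t,<t,e>> cannot yield e as functor, so [U h] : <<t,<t,e>>,e>.
[U h] is required to be <<t,<t,e>>,e>. U : t cannot yield <<t,<t,e>>,e> as functor, so h : <t,<<t,<t,e>>,e>>.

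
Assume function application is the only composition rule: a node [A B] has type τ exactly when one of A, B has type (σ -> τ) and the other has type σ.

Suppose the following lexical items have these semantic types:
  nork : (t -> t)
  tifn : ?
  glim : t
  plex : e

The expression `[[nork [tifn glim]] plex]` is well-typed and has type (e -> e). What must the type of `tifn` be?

(t -> ((t -> t) -> (e -> (e -> e))))

At [[nork [tifn glim]] plex] (required: (e -> e)): plex is e, which is not a function with range (e -> e); hence [nork [tifn glim]] is the functor — type (e -> (e -> e)).
At [nork [tifn glim]] (required: (e -> (e -> e))): nork is (t -> t), which is not a function with range (e -> (e -> e)); hence [tifn glim] is the functor — type ((t -> t) -> (e -> (e -> e))).
At [tifn glim] (required: ((t -> t) -> (e -> (e -> e)))): glim is t, which is not a function with range ((t -> t) -> (e -> (e -> e))); hence tifn is the functor — type (t -> ((t -> t) -> (e -> (e -> e)))).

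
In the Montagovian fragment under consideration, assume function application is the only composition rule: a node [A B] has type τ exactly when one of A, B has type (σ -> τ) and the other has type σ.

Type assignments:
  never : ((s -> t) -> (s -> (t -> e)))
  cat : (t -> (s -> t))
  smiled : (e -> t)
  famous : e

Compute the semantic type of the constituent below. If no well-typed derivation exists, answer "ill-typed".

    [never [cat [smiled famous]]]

[smiled famous]: (e -> t) applied to e yields t.
[cat [smiled famous]]: (t -> (s -> t)) applied to t yields (s -> t).
[never [cat [smiled famous]]]: ((s -> t) -> (s -> (t -> e))) applied to (s -> t) yields (s -> (t -> e)).

(s -> (t -> e))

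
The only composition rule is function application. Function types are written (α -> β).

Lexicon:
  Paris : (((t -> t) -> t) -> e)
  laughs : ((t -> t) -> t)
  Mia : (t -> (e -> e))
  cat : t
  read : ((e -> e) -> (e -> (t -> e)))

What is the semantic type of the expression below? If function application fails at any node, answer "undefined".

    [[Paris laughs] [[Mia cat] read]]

[Paris laughs]: Paris is (((t -> t) -> t) -> e), laughs is ((t -> t) -> t); result e.
[Mia cat]: Mia is (t -> (e -> e)), cat is t; result (e -> e).
[[Mia cat] read]: read is ((e -> e) -> (e -> (t -> e))), [Mia cat] is (e -> e); result (e -> (t -> e)).
[[Paris laughs] [[Mia cat] read]]: [[Mia cat] read] is (e -> (t -> e)), [Paris laughs] is e; result (t -> e).

(t -> e)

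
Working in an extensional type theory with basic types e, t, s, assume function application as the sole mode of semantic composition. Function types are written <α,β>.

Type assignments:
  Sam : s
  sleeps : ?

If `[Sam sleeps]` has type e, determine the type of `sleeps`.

<s,e>

[Sam sleeps] is required to be e. Sam : s cannot yield e as functor, so sleeps : <s,e>.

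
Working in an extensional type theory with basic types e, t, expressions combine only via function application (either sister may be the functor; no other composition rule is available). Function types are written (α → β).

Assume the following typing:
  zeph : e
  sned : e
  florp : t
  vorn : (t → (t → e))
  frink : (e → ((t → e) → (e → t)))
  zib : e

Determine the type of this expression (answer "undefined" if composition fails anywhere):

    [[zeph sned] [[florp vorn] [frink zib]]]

At [zeph sned]: neither e nor e can take the other as argument; the node is ill-typed.

undefined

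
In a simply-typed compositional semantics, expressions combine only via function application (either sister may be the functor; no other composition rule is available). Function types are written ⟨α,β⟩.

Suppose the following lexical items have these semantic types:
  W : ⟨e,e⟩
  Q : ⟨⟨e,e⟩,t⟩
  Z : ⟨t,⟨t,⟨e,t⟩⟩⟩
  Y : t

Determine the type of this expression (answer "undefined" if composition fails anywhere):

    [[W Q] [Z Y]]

⟨e,t⟩

At [W Q], Q : ⟨⟨e,e⟩,t⟩ takes W : ⟨e,e⟩, giving t.
At [Z Y], Z : ⟨t,⟨t,⟨e,t⟩⟩⟩ takes Y : t, giving ⟨t,⟨e,t⟩⟩.
At [[W Q] [Z Y]], [Z Y] : ⟨t,⟨e,t⟩⟩ takes [W Q] : t, giving ⟨e,t⟩.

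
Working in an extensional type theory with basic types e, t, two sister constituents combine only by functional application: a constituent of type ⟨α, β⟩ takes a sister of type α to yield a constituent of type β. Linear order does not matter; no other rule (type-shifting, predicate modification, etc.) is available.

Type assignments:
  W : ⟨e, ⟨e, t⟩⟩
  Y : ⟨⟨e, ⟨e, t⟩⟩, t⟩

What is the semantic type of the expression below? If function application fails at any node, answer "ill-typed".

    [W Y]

At [W Y], Y : ⟨⟨e, ⟨e, t⟩⟩, t⟩ takes W : ⟨e, ⟨e, t⟩⟩, giving t.

t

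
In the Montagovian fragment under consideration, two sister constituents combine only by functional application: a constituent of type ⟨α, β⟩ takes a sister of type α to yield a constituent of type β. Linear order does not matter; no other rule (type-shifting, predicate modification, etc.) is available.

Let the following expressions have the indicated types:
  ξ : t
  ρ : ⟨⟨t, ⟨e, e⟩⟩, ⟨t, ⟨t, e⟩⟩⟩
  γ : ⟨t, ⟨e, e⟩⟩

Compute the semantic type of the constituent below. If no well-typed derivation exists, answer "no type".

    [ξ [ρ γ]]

⟨t, e⟩

At [ρ γ], ρ : ⟨⟨t, ⟨e, e⟩⟩, ⟨t, ⟨t, e⟩⟩⟩ takes γ : ⟨t, ⟨e, e⟩⟩, giving ⟨t, ⟨t, e⟩⟩.
At [ξ [ρ γ]], [ρ γ] : ⟨t, ⟨t, e⟩⟩ takes ξ : t, giving ⟨t, e⟩.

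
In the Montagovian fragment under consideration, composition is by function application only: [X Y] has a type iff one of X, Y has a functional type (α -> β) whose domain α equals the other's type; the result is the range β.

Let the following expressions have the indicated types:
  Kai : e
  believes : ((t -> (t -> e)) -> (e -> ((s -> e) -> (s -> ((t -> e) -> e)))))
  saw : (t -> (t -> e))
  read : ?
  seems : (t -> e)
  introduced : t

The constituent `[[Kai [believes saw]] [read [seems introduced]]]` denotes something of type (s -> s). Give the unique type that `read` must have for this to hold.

[[Kai [believes saw]] [read [seems introduced]]] is required to be (s -> s). [Kai [believes saw]] : ((s -> e) -> (s -> ((t -> e) -> e))) cannot yield (s -> s) as functor, so [read [seems introduced]] : (((s -> e) -> (s -> ((t -> e) -> e))) -> (s -> s)).
[read [seems introduced]] is required to be (((s -> e) -> (s -> ((t -> e) -> e))) -> (s -> s)). [seems introduced] : e cannot yield (((s -> e) -> (s -> ((t -> e) -> e))) -> (s -> s)) as functor, so read : (e -> (((s -> e) -> (s -> ((t -> e) -> e))) -> (s -> s))).

(e -> (((s -> e) -> (s -> ((t -> e) -> e))) -> (s -> s)))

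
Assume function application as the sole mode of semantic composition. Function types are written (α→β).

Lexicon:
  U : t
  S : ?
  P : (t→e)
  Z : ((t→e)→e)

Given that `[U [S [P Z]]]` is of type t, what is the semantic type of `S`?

[U [S [P Z]]] must have type t. The sister U has type t; that is not a function onto t, so [S [P Z]] must be the functor, of type (t→t).
[S [P Z]] must have type (t→t). The sister [P Z] has type e; that is not a function onto (t→t), so S must be the functor, of type (e→(t→t)).

(e→(t→t))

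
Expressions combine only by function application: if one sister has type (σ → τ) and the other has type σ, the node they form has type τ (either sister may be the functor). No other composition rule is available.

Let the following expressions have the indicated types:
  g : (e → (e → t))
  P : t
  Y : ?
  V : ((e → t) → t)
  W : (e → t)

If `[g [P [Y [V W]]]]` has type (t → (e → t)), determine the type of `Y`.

[g [P [Y [V W]]]] is required to be (t → (e → t)). g : (e → (e → t)) cannot yield (t → (e → t)) as functor, so [P [Y [V W]]] : ((e → (e → t)) → (t → (e → t))).
[P [Y [V W]]] is required to be ((e → (e → t)) → (t → (e → t))). P : t cannot yield ((e → (e → t)) → (t → (e → t))) as functor, so [Y [V W]] : (t → ((e → (e → t)) → (t → (e → t)))).
[Y [V W]] is required to be (t → ((e → (e → t)) → (t → (e → t)))). [V W] : t cannot yield (t → ((e → (e → t)) → (t → (e → t)))) as functor, so Y : (t → (t → ((e → (e → t)) → (t → (e → t))))).

(t → (t → ((e → (e → t)) → (t → (e → t)))))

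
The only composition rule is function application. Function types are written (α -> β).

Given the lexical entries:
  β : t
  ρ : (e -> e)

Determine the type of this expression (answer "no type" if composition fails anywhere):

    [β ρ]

[β ρ]: t with (e -> e) — neither is a function whose domain matches the other; composition fails here.

no type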